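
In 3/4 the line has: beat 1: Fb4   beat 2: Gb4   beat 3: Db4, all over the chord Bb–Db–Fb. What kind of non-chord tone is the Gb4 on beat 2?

The harmony at that moment is Bb diminished triad (Bb, Db, Fb); Gb4 is not a chord tone.
It is approached by step up from Fb4 and left by leap down to Db4.
Step in, leap out, on a weak beat — an escape tone.

Escape tone.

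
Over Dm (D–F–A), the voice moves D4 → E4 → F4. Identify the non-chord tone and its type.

E4 is a passing tone.

The harmony at that moment is D minor triad (D, F, A); E4 is not a chord tone.
It is approached by step up from D4 and left by step up to F4.
Step in, step out in the same direction — a passing tone.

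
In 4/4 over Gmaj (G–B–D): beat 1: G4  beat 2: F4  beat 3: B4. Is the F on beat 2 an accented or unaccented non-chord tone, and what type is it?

The harmony at that moment is G major triad (G, B, D); F4 is not a chord tone.
It is approached by step down from G4 and left by leap up to B4.
Step in, leap out — an escape tone.
It falls on a weak beat, so it is unaccented.

Unaccented escape tone.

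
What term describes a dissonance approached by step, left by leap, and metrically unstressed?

Escape tone.

Approach: by step. Departure: by leap. Metric position: weak.
Step in, leap out, from a weak position — an escape tone (échappée). (It is the mirror image of the appoggiatura, which leaps in and steps out on a strong beat.)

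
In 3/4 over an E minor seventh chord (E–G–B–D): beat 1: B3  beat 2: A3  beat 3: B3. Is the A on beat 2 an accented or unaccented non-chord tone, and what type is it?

The harmony at that moment is E minor seventh chord (E, G, B, D); A3 is not a chord tone.
It is approached by step down from B3 and left by step up to B3.
Step away and step back to the same note — a neighbor tone (lower neighbor).
It falls on a weak beat, so it is unaccented.

Unaccented neighbor tone.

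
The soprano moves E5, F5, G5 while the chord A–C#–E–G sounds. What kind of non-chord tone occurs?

F5 is a passing tone.

The harmony at that moment is A dominant seventh chord (A, C#, E, G); F5 is not a chord tone.
It is approached by step up from E5 and left by step up to G5.
Step in, step out in the same direction — a passing tone.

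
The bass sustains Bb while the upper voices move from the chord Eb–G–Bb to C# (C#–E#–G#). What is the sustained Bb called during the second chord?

Pedal tone (pedal point).

The harmony at that moment is C# major triad (C#, E#, G#); Bb is not a chord tone.
It is held over (the same pitch as the preceding Bb) and then sustained as the same pitch into the next harmony.
Sustained through a change of harmony — a pedal tone.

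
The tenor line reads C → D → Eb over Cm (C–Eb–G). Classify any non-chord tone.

The harmony at that moment is C minor triad (C, Eb, G); D is not a chord tone.
It is approached by step up from C and left by step up to Eb.
Step in, step out in the same direction — a passing tone.

D is a passing tone.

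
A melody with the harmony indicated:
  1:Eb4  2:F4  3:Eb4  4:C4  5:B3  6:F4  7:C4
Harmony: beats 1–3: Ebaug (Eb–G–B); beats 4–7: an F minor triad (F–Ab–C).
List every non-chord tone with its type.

F4 (beat 2) — neighbor tone; B3 (beat 5) — escape tone.

The harmony at that moment is Eb augmented triad (Eb, G, B); F4 is not a chord tone.
It is approached by step up from Eb4 and left by step down to Eb4.
Step away and step back to the same note — a neighbor tone (upper neighbor).
The harmony at that moment is F minor triad (F, Ab, C); B3 is not a chord tone.
It is approached by step down from C4 and left by leap up to F4.
Step in, leap out — an escape tone.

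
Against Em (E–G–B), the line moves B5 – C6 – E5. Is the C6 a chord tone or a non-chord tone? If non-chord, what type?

Non-chord tone — an escape tone.

The harmony at that moment is E minor triad (E, G, B); C6 is not a chord tone.
It is approached by step up from B5 and left by leap down to E5.
Step in, leap out — an escape tone.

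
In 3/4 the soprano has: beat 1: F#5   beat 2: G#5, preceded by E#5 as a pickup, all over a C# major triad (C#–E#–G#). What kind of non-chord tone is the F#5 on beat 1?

The harmony at that moment is C# major triad (C#, E#, G#); F#5 is not a chord tone.
It is approached by step up from E#5 and left by step up to G#5.
Step in, step out in the same direction — a passing tone.

Passing tone.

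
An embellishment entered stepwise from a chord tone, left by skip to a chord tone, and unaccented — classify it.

Approach: by step. Departure: by leap. Metric position: weak.
Step in, leap out, from a weak position — an escape tone (échappée). (It is the mirror image of the appoggiatura, which leaps in and steps out on a strong beat.)

Escape tone.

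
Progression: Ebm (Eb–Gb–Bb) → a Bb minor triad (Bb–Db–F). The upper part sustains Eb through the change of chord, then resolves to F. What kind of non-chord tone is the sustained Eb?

The harmony at that moment is Bb minor triad (Bb, Db, F); Eb is not a chord tone.
It is held over (the same pitch as the preceding Eb) and left by step up to F.
Held over from the previous chord and resolving up by step — a retardation.

Eb is a retardation.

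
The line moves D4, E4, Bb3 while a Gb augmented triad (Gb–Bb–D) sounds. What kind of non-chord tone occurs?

The harmony at that moment is Gb augmented triad (Gb, Bb, D); E4 is not a chord tone.
It is approached by step up from D4 and left by leap down to Bb3.
Step in, leap out — an escape tone.

E4 is an escape tone.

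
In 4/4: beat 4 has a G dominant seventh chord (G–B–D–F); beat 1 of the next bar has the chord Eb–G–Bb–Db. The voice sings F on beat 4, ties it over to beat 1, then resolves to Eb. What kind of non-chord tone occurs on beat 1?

Suspension.

The harmony at that moment is Eb dominant seventh chord (Eb, G, Bb, Db); F is not a chord tone.
It is held over (the same pitch as the preceding F) and left by step down to Eb.
Held over from the previous chord and resolving down by step — a suspension.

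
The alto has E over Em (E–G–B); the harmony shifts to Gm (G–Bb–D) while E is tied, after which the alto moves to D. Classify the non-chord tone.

E is a suspension.

The harmony at that moment is G minor triad (G, Bb, D); E is not a chord tone.
It is held over (the same pitch as the preceding E) and left by step down to D.
Held over from the previous chord and resolving down by step — a suspension.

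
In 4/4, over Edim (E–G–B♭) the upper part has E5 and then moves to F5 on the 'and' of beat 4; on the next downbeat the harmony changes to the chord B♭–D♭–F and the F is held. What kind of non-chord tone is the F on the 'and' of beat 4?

Anticipation.

The harmony at that moment is E diminished triad (E, G, B♭); F5 is not a chord tone.
It is approached by step up from E5 and then sustained as the same pitch into the next harmony.
Arriving early and becoming a chord tone when the harmony changes — an anticipation.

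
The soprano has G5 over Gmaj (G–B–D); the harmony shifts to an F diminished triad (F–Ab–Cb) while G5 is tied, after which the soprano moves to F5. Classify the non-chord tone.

The harmony at that moment is F diminished triad (F, Ab, Cb); G5 is not a chord tone.
It is held over (the same pitch as the preceding G5) and left by step down to F5.
Held over from the previous chord and resolving down by step — a suspension.

G5 is a suspension.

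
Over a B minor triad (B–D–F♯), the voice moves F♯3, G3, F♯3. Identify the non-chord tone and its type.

G3 is a neighbor tone.

The harmony at that moment is B minor triad (B, D, F♯); G3 is not a chord tone.
It is approached by step up from F♯3 and left by step down to F♯3.
Step away and step back to the same note — a neighbor tone (upper neighbor).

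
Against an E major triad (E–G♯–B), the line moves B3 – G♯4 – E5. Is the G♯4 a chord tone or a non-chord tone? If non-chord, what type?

Chord tone (the third of E major triad).

E major triad contains E, G♯, B; G♯ is the third, so it is a chord tone.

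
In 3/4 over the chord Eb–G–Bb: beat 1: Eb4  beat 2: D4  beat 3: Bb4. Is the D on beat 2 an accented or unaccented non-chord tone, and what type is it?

The harmony at that moment is Eb major triad (Eb, G, Bb); D4 is not a chord tone.
It is approached by step down from Eb4 and left by leap up to Bb4.
Step in, leap out — an escape tone.
It falls on a weak beat, so it is unaccented.

Unaccented escape tone.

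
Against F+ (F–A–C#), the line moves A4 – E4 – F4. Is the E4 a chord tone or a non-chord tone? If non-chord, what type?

The harmony at that moment is F augmented triad (F, A, C#); E4 is not a chord tone.
It is approached by leap down from A4 and left by step up to F4.
Leap in, step out — an appoggiatura.

Non-chord tone — an appoggiatura.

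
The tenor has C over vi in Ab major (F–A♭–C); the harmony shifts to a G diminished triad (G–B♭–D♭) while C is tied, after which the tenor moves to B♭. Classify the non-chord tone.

The harmony at that moment is G diminished triad (G, B♭, D♭); C is not a chord tone.
It is held over (the same pitch as the preceding C) and left by step down to B♭.
Held over from the previous chord and resolving down by step — a suspension.

C is a suspension.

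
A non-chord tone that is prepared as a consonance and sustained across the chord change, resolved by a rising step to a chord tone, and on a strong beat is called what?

Approach: by preparation — the pitch is first a chord tone, then held (tied or repeated) while the harmony changes under it. Departure: up by step. Metric position: strong.
A prepared dissonance that resolves upward by step — a retardation. (The same figure resolving downward would be a suspension.)

Retardation.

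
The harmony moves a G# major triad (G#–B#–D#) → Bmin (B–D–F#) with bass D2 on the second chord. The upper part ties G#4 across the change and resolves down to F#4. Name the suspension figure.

4–3 suspension.

At the second chord the bass is D2. The suspended G#4 lies a fourth above the bass; after resolving down by step to F#4, the interval above the bass becomes a third.
Suspension figures are named by those two intervals: 4–3.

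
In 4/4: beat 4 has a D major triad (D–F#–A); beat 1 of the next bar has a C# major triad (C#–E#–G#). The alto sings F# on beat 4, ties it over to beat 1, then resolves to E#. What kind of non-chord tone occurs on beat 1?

Suspension.

The harmony at that moment is C# major triad (C#, E#, G#); F# is not a chord tone.
It is held over (the same pitch as the preceding F#) and left by step down to E#.
Held over from the previous chord and resolving down by step — a suspension.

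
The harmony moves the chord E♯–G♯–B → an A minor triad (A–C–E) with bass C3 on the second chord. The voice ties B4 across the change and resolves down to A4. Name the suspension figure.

At the second chord the bass is C3. The suspended B4 lies a seventh above the bass; after resolving down by step to A4, the interval above the bass becomes a sixth.
Suspension figures are named by those two intervals: 7–6.

7–6 suspension.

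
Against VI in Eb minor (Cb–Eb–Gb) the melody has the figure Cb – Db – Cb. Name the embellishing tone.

The harmony at that moment is Cb major triad (Cb, Eb, Gb); Db is not a chord tone.
It is approached by step up from Cb and left by step down to Cb.
Step away and step back to the same note — a neighbor tone (upper neighbor).

Db is a neighbor tone.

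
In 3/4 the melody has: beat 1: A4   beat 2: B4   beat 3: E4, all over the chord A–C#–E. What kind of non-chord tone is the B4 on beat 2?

Escape tone.

The harmony at that moment is A major triad (A, C#, E); B4 is not a chord tone.
It is approached by step up from A4 and left by leap down to E4.
Step in, leap out, on a weak beat — an escape tone.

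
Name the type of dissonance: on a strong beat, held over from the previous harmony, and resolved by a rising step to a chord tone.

Approach: by preparation — the pitch is first a chord tone, then held (tied or repeated) while the harmony changes under it. Departure: up by step. Metric position: strong.
A prepared dissonance that resolves upward by step — a retardation. (The same figure resolving downward would be a suspension.)

Retardation.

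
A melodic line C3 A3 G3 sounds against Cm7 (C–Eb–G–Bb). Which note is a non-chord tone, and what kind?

The harmony at that moment is C minor seventh chord (C, Eb, G, Bb); A3 is not a chord tone.
It is approached by leap up from C3 and left by step down to G3.
Leap in, step out — an appoggiatura.

A3 is an appoggiatura.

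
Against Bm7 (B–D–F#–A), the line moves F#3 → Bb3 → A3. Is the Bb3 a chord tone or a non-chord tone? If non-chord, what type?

Non-chord tone — an appoggiatura.

The harmony at that moment is B minor seventh chord (B, D, F#, A); Bb3 is not a chord tone.
It is approached by leap up from F#3 and left by step down to A3.
Leap in, step out — an appoggiatura.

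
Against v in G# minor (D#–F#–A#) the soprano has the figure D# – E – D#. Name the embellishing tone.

E is a neighbor tone.

The harmony at that moment is D# minor triad (D#, F#, A#); E is not a chord tone.
It is approached by step up from D# and left by step down to D#.
Step away and step back to the same note — a neighbor tone (upper neighbor).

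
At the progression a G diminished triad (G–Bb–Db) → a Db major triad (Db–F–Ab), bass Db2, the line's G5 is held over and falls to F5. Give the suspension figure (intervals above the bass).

At the second chord the bass is Db2. The suspended G5 lies a fourth above the bass; after resolving down by step to F5, the interval above the bass becomes a third.
Suspension figures are named by those two intervals: 4–3.

4–3 suspension.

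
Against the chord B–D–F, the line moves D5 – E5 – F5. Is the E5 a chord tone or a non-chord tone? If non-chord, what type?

Non-chord tone — a passing tone.

The harmony at that moment is B diminished triad (B, D, F); E5 is not a chord tone.
It is approached by step up from D5 and left by step up to F5.
Step in, step out in the same direction — a passing tone.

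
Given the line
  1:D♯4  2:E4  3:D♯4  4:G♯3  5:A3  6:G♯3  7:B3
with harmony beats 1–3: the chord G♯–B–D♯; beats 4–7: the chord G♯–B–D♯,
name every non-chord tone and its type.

E4 (beat 2) — neighbor tone; A3 (beat 5) — neighbor tone.

The harmony at that moment is G♯ minor triad (G♯, B, D♯); E4 is not a chord tone.
It is approached by step up from D♯4 and left by step down to D♯4.
Step away and step back to the same note — a neighbor tone (upper neighbor).
The harmony at that moment is G♯ minor triad (G♯, B, D♯); A3 is not a chord tone.
It is approached by step up from G♯3 and left by step down to G♯3.
Step away and step back to the same note — a neighbor tone (upper neighbor).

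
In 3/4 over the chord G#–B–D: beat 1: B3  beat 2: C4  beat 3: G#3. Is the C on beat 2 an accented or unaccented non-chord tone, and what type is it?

The harmony at that moment is G# diminished triad (G#, B, D); C4 is not a chord tone.
It is approached by step up from B3 and left by leap down to G#3.
Step in, leap out — an escape tone.
It falls on a weak beat, so it is unaccented.

Unaccented escape tone.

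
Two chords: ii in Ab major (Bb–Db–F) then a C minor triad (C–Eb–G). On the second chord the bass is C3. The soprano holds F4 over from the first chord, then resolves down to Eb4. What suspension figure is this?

At the second chord the bass is C3. The suspended F4 lies a fourth above the bass; after resolving down by step to Eb4, the interval above the bass becomes a third.
Suspension figures are named by those two intervals: 4–3.

4–3 suspension.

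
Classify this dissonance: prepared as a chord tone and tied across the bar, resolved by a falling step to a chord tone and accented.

Approach: by preparation — the pitch is first a chord tone, then held (tied or repeated) while the harmony changes under it. Departure: down by step. Metric position: strong.
A prepared dissonance that resolves downward by step — a suspension. (The same figure resolving upward would be a retardation.)

Suspension.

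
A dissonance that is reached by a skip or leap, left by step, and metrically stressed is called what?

Approach: by leap. Departure: by step. Metric position: strong.
Leap in, step out, in a metrically strong position — an appoggiatura. (It is the mirror image of the escape tone, which steps in and leaps out from a weak position.)

Appoggiatura.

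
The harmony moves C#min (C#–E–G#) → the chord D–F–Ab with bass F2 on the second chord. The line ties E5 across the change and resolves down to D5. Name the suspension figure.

7–6 suspension.

At the second chord the bass is F2. The suspended E5 lies a seventh above the bass; after resolving down by step to D5, the interval above the bass becomes a sixth.
Suspension figures are named by those two intervals: 7–6.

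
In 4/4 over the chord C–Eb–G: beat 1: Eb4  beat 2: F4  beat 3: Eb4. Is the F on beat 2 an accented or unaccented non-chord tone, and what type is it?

Unaccented neighbor tone.

The harmony at that moment is C minor triad (C, Eb, G); F4 is not a chord tone.
It is approached by step up from Eb4 and left by step down to Eb4.
Step away and step back to the same note — a neighbor tone (upper neighbor).
It falls on a weak beat, so it is unaccented.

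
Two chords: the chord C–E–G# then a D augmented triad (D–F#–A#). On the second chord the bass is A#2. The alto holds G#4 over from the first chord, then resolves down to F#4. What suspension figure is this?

7–6 suspension.

At the second chord the bass is A#2. The suspended G#4 lies a seventh above the bass; after resolving down by step to F#4, the interval above the bass becomes a sixth.
Suspension figures are named by those two intervals: 7–6.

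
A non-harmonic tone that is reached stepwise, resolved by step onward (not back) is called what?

Passing tone.

Approach: by step. Departure: by step, continuing in the same direction.
Stepwise on both sides with no change of direction means the note fills in the space between two different chord tones — a passing tone. (Had it turned back to its starting note it would be a neighbor tone instead.)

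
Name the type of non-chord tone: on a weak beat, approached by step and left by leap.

Escape tone.

Approach: by step. Departure: by leap. Metric position: weak.
Step in, leap out, from a weak position — an escape tone (échappée). (It is the mirror image of the appoggiatura, which leaps in and steps out on a strong beat.)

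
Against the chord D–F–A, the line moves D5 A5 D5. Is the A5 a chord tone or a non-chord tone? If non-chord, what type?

D minor triad contains D, F, A; A is the fifth, so it is a chord tone.

Chord tone (the fifth of D minor triad).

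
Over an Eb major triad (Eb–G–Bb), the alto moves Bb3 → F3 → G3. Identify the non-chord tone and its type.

The harmony at that moment is Eb major triad (Eb, G, Bb); F3 is not a chord tone.
It is approached by leap down from Bb3 and left by step up to G3.
Leap in, step out — an appoggiatura.

F3 is an appoggiatura.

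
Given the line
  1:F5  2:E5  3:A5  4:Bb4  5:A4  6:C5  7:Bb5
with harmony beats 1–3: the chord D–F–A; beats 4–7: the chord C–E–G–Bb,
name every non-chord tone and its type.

E5 (beat 2) — escape tone; A4 (beat 5) — escape tone.

The harmony at that moment is D minor triad (D, F, A); E5 is not a chord tone.
It is approached by step down from F5 and left by leap up to A5.
Step in, leap out — an escape tone.
The harmony at that moment is C dominant seventh chord (C, E, G, Bb); A4 is not a chord tone.
It is approached by step down from Bb4 and left by leap up to C5.
Step in, leap out — an escape tone.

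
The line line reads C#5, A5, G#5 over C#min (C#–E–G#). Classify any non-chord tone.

A5 is an appoggiatura.

The harmony at that moment is C# minor triad (C#, E, G#); A5 is not a chord tone.
It is approached by leap up from C#5 and left by step down to G#5.
Leap in, step out — an appoggiatura.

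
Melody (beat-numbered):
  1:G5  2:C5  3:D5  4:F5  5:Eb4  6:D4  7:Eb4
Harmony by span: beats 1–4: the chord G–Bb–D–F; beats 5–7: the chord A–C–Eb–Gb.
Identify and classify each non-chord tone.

C5 (beat 2) — appoggiatura; D4 (beat 6) — neighbor tone.

The harmony at that moment is G minor seventh chord (G, Bb, D, F); C5 is not a chord tone.
It is approached by leap down from G5 and left by step up to D5.
Leap in, step out — an appoggiatura.
The harmony at that moment is A diminished seventh chord (A, C, Eb, Gb); D4 is not a chord tone.
It is approached by step down from Eb4 and left by step up to Eb4.
Step away and step back to the same note — a neighbor tone (lower neighbor).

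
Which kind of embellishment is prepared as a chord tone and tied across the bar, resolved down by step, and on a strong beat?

Approach: by preparation — the pitch is first a chord tone, then held (tied or repeated) while the harmony changes under it. Departure: down by step. Metric position: strong.
A prepared dissonance that resolves downward by step — a suspension. (The same figure resolving upward would be a retardation.)

Suspension.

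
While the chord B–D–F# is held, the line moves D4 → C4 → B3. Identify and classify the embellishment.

C4 is a passing tone.

The harmony at that moment is B minor triad (B, D, F#); C4 is not a chord tone.
It is approached by step down from D4 and left by step down to B3.
Step in, step out in the same direction — a passing tone.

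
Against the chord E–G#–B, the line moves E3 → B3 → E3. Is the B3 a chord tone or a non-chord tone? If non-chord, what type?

Chord tone (the fifth of E major triad).

E major triad contains E, G#, B; B is the fifth, so it is a chord tone.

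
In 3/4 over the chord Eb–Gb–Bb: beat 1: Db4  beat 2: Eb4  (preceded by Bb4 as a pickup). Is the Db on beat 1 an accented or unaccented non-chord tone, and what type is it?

The harmony at that moment is Eb minor triad (Eb, Gb, Bb); Db4 is not a chord tone.
It is approached by leap down from Bb4 and left by step up to Eb4.
Leap in, step out — an appoggiatura.
It falls on the downbeat, so it is accented.

Accented appoggiatura.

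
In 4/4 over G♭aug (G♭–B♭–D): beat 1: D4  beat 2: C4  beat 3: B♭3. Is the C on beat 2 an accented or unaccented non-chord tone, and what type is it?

Unaccented passing tone.

The harmony at that moment is G♭ augmented triad (G♭, B♭, D); C4 is not a chord tone.
It is approached by step down from D4 and left by step down to B♭3.
Step in, step out in the same direction — a passing tone.
It falls on a weak beat, so it is unaccented.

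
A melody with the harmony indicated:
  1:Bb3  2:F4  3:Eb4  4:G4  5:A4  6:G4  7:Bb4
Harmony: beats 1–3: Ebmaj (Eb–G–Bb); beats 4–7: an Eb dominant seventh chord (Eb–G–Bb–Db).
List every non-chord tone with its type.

The harmony at that moment is Eb major triad (Eb, G, Bb); F4 is not a chord tone.
It is approached by leap up from Bb3 and left by step down to Eb4.
Leap in, step out — an appoggiatura.
The harmony at that moment is Eb dominant seventh chord (Eb, G, Bb, Db); A4 is not a chord tone.
It is approached by step up from G4 and left by step down to G4.
Step away and step back to the same note — a neighbor tone (upper neighbor).

F4 (beat 2) — appoggiatura; A4 (beat 5) — neighbor tone.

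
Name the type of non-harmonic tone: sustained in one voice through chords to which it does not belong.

Pedal tone.

Approach: none. Departure: none — a single pitch is sustained while the chords change around it, passing through harmonies that do not contain it.
No melodic motion at all; the dissonance is created entirely by the moving harmonies against the stationary note — a pedal tone (pedal point).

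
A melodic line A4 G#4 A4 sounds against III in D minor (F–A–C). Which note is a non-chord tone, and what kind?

The harmony at that moment is F major triad (F, A, C); G#4 is not a chord tone.
It is approached by step down from A4 and left by step up to A4.
Step away and step back to the same note — a neighbor tone (lower neighbor).

G#4 is a neighbor tone.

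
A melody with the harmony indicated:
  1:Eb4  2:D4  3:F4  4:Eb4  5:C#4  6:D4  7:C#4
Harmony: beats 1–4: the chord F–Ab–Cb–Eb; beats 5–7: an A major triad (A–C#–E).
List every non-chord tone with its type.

D4 (beat 2) — escape tone; D4 (beat 6) — neighbor tone.

The harmony at that moment is F half-diminished seventh chord (F, Ab, Cb, Eb); D4 is not a chord tone.
It is approached by step down from Eb4 and left by leap up to F4.
Step in, leap out — an escape tone.
The harmony at that moment is A major triad (A, C#, E); D4 is not a chord tone.
It is approached by step up from C#4 and left by step down to C#4.
Step away and step back to the same note — a neighbor tone (upper neighbor).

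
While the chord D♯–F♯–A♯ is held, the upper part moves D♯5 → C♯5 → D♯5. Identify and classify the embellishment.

The harmony at that moment is D♯ minor triad (D♯, F♯, A♯); C♯5 is not a chord tone.
It is approached by step down from D♯5 and left by step up to D♯5.
Step away and step back to the same note — a neighbor tone (lower neighbor).

C♯5 is a neighbor tone.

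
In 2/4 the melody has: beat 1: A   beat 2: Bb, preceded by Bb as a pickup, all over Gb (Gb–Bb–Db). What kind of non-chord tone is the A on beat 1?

Lower neighbor tone.

The harmony at that moment is Gb major triad (Gb, Bb, Db); A is not a chord tone.
It is approached by step down from Bb and left by step up to Bb.
Step away and step back to the same note — a neighbor tone (lower neighbor).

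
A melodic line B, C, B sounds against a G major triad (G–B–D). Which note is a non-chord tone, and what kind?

C is a neighbor tone.

The harmony at that moment is G major triad (G, B, D); C is not a chord tone.
It is approached by step up from B and left by step down to B.
Step away and step back to the same note — a neighbor tone (upper neighbor).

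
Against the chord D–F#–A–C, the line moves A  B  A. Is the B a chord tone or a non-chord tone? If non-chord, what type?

Non-chord tone — a neighbor tone.

The harmony at that moment is D dominant seventh chord (D, F#, A, C); B is not a chord tone.
It is approached by step up from A and left by step down to A.
Step away and step back to the same note — a neighbor tone (upper neighbor).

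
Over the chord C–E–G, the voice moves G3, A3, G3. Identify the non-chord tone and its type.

A3 is a neighbor tone.

The harmony at that moment is C major triad (C, E, G); A3 is not a chord tone.
It is approached by step up from G3 and left by step down to G3.
Step away and step back to the same note — a neighbor tone (upper neighbor).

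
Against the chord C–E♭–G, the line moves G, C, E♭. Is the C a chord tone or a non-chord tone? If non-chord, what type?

Chord tone (the root of C minor triad).

C minor triad contains C, E♭, G; C is the root, so it is a chord tone.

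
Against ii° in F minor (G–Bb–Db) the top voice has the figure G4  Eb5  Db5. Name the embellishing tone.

The harmony at that moment is G diminished triad (G, Bb, Db); Eb5 is not a chord tone.
It is approached by leap up from G4 and left by step down to Db5.
Leap in, step out — an appoggiatura.

Eb5 is an appoggiatura.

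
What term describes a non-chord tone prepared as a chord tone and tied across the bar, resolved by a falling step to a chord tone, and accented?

Approach: by preparation — the pitch is first a chord tone, then held (tied or repeated) while the harmony changes under it. Departure: down by step. Metric position: strong.
A prepared dissonance that resolves downward by step — a suspension. (The same figure resolving upward would be a retardation.)

Suspension.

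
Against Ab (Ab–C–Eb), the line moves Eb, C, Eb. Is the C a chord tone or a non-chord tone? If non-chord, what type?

Ab major triad contains Ab, C, Eb; C is the third, so it is a chord tone.

Chord tone (the third of Ab major triad).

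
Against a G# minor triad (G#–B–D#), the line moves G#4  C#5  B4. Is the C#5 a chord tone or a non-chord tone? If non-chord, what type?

Non-chord tone — an appoggiatura.

The harmony at that moment is G# minor triad (G#, B, D#); C#5 is not a chord tone.
It is approached by leap up from G#4 and left by step down to B4.
Leap in, step out — an appoggiatura.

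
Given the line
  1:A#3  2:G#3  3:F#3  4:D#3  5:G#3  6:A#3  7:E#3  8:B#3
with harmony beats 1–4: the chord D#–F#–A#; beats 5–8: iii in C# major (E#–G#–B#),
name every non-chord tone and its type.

The harmony at that moment is D# minor triad (D#, F#, A#); G#3 is not a chord tone.
It is approached by step down from A#3 and left by step down to F#3.
Step in, step out in the same direction — a passing tone.
The harmony at that moment is E# minor triad (E#, G#, B#); A#3 is not a chord tone.
It is approached by step up from G#3 and left by leap down to E#3.
Step in, leap out — an escape tone.

G#3 (beat 2) — passing tone; A#3 (beat 6) — escape tone.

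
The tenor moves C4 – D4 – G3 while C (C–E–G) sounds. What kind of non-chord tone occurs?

D4 is an escape tone.

The harmony at that moment is C major triad (C, E, G); D4 is not a chord tone.
It is approached by step up from C4 and left by leap down to G3.
Step in, leap out — an escape tone.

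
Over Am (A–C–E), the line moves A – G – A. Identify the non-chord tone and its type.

G is a neighbor tone.

The harmony at that moment is A minor triad (A, C, E); G is not a chord tone.
It is approached by step down from A and left by step up to A.
Step away and step back to the same note — a neighbor tone (lower neighbor).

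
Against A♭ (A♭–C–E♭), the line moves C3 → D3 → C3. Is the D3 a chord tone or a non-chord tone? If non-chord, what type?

Non-chord tone — a neighbor tone.

The harmony at that moment is A♭ major triad (A♭, C, E♭); D3 is not a chord tone.
It is approached by step up from C3 and left by step down to C3.
Step away and step back to the same note — a neighbor tone (upper neighbor).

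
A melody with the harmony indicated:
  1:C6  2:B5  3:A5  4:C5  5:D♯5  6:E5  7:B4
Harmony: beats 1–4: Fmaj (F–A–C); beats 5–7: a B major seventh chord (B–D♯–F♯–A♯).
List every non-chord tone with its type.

The harmony at that moment is F major triad (F, A, C); B5 is not a chord tone.
It is approached by step down from C6 and left by step down to A5.
Step in, step out in the same direction — a passing tone.
The harmony at that moment is B major seventh chord (B, D♯, F♯, A♯); E5 is not a chord tone.
It is approached by step up from D♯5 and left by leap down to B4.
Step in, leap out — an escape tone.

B5 (beat 2) — passing tone; E5 (beat 6) — escape tone.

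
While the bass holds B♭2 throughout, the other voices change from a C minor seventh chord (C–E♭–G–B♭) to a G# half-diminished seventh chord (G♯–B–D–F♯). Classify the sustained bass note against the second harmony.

Pedal tone (pedal point).

The harmony at that moment is G♯ half-diminished seventh chord (G♯, B, D, F♯); B♭2 is not a chord tone.
It is held over (the same pitch as the preceding B♭2) and then sustained as the same pitch into the next harmony.
Sustained through a change of harmony — a pedal tone.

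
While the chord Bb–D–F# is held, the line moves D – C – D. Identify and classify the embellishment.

C is a neighbor tone.

The harmony at that moment is Bb augmented triad (Bb, D, F#); C is not a chord tone.
It is approached by step down from D and left by step up to D.
Step away and step back to the same note — a neighbor tone (lower neighbor).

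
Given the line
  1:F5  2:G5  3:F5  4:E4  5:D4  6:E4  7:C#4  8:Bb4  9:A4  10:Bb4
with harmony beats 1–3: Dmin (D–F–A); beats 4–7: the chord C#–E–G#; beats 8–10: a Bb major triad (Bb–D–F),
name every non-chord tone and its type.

The harmony at that moment is D minor triad (D, F, A); G5 is not a chord tone.
It is approached by step up from F5 and left by step down to F5.
Step away and step back to the same note — a neighbor tone (upper neighbor).
The harmony at that moment is C# minor triad (C#, E, G#); D4 is not a chord tone.
It is approached by step down from E4 and left by step up to E4.
Step away and step back to the same note — a neighbor tone (lower neighbor).
The harmony at that moment is Bb major triad (Bb, D, F); A4 is not a chord tone.
It is approached by step down from Bb4 and left by step up to Bb4.
Step away and step back to the same note — a neighbor tone (lower neighbor).

G5 (beat 2) — neighbor tone; D4 (beat 5) — neighbor tone; A4 (beat 9) — neighbor tone.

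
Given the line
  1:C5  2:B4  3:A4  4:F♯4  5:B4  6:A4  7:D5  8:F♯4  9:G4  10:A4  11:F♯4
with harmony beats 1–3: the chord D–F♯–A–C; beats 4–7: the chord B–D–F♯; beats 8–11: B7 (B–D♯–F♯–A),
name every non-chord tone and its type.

The harmony at that moment is D dominant seventh chord (D, F♯, A, C); B4 is not a chord tone.
It is approached by step down from C5 and left by step down to A4.
Step in, step out in the same direction — a passing tone.
The harmony at that moment is B minor triad (B, D, F♯); A4 is not a chord tone.
It is approached by step down from B4 and left by leap up to D5.
Step in, leap out — an escape tone.
The harmony at that moment is B dominant seventh chord (B, D♯, F♯, A); G4 is not a chord tone.
It is approached by step up from F♯4 and left by step up to A4.
Step in, step out in the same direction — a passing tone.

B4 (beat 2) — passing tone; A4 (beat 6) — escape tone; G4 (beat 9) — passing tone.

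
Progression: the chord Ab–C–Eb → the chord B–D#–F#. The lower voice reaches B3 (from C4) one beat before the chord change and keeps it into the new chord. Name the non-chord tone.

B3 is an anticipation.

The harmony at that moment is Ab major triad (Ab, C, Eb); B3 is not a chord tone.
It is approached by step down from C4 and then sustained as the same pitch into the next harmony.
Arriving early and becoming a chord tone when the harmony changes — an anticipation.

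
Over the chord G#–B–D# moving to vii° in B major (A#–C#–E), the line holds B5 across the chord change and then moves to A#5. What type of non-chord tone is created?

B5 is a suspension.

The harmony at that moment is A# diminished triad (A#, C#, E); B5 is not a chord tone.
It is held over (the same pitch as the preceding B5) and left by step down to A#5.
Held over from the previous chord and resolving down by step — a suspension.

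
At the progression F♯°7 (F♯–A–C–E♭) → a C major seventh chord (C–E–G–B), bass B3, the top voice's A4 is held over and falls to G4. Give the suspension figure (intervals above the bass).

7–6 suspension.

At the second chord the bass is B3. The suspended A4 lies a seventh above the bass; after resolving down by step to G4, the interval above the bass becomes a sixth.
Suspension figures are named by those two intervals: 7–6.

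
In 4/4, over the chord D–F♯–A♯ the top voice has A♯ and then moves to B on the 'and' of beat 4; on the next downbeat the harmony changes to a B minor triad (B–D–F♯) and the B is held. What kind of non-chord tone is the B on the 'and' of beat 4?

Anticipation.

The harmony at that moment is D augmented triad (D, F♯, A♯); B is not a chord tone.
It is approached by step up from A♯ and then sustained as the same pitch into the next harmony.
Arriving early and becoming a chord tone when the harmony changes — an anticipation.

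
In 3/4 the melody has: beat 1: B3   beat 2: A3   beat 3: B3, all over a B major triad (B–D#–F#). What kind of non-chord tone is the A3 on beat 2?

Lower neighbor tone.

The harmony at that moment is B major triad (B, D#, F#); A3 is not a chord tone.
It is approached by step down from B3 and left by step up to B3.
Step away and step back to the same note — a neighbor tone (lower neighbor).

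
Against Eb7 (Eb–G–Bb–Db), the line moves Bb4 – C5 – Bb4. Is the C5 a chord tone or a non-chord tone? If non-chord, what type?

Non-chord tone — a neighbor tone.

The harmony at that moment is Eb dominant seventh chord (Eb, G, Bb, Db); C5 is not a chord tone.
It is approached by step up from Bb4 and left by step down to Bb4.
Step away and step back to the same note — a neighbor tone (upper neighbor).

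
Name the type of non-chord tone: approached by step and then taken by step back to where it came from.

Neighbor tone.

Approach: by step. Departure: by step in the opposite direction, back to the starting pitch.
Stepwise on both sides but reversing to return to the same chord tone — a neighbor tone. (Had it continued onward in the same direction it would be a passing tone instead.)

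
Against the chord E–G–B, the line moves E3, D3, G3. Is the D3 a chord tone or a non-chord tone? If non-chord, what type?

Non-chord tone — an escape tone.

The harmony at that moment is E minor triad (E, G, B); D3 is not a chord tone.
It is approached by step down from E3 and left by leap up to G3.
Step in, leap out — an escape tone.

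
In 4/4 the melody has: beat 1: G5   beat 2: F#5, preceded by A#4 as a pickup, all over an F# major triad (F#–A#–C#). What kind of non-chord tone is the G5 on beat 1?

The harmony at that moment is F# major triad (F#, A#, C#); G5 is not a chord tone.
It is approached by leap up from A#4 and left by step down to F#5.
Leap in, step out, metrically accented — an appoggiatura.

Appoggiatura.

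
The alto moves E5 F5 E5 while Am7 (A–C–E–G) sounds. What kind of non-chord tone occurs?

F5 is a neighbor tone.

The harmony at that moment is A minor seventh chord (A, C, E, G); F5 is not a chord tone.
It is approached by step up from E5 and left by step down to E5.
Step away and step back to the same note — a neighbor tone (upper neighbor).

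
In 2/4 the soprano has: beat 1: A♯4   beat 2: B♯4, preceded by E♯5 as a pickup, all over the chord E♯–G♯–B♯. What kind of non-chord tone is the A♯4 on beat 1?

Appoggiatura.

The harmony at that moment is E♯ minor triad (E♯, G♯, B♯); A♯4 is not a chord tone.
It is approached by leap down from E♯5 and left by step up to B♯4.
Leap in, step out, metrically accented — an appoggiatura.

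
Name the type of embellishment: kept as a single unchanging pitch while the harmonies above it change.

Pedal tone.

Approach: none. Departure: none — a single pitch is sustained while the chords change around it, passing through harmonies that do not contain it.
No melodic motion at all; the dissonance is created entirely by the moving harmonies against the stationary note — a pedal tone (pedal point).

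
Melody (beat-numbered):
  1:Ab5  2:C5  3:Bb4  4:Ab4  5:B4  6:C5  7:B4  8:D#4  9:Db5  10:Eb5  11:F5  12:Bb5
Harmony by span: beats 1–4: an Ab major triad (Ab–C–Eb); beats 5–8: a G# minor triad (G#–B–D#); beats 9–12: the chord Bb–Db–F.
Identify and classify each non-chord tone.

Bb4 (beat 3) — passing tone; C5 (beat 6) — neighbor tone; Eb5 (beat 10) — passing tone.

The harmony at that moment is Ab major triad (Ab, C, Eb); Bb4 is not a chord tone.
It is approached by step down from C5 and left by step down to Ab4.
Step in, step out in the same direction — a passing tone.
The harmony at that moment is G# minor triad (G#, B, D#); C5 is not a chord tone.
It is approached by step up from B4 and left by step down to B4.
Step away and step back to the same note — a neighbor tone (upper neighbor).
The harmony at that moment is Bb minor triad (Bb, Db, F); Eb5 is not a chord tone.
It is approached by step up from Db5 and left by step up to F5.
Step in, step out in the same direction — a passing tone.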